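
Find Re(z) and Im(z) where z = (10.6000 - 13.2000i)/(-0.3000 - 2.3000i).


Multiply by conjugate: (10.6000 - 13.2000i)(-0.3000 + 2.3000i) / ((-0.3)^2 + (-2.3)^2)
Numerator real = 10.6*(-0.3) - (13.2)*(-2.3) = 27.18
Numerator imag = -13.2*(-0.3) - 10.6*(-2.3) = 28.34
Denominator = 5.38
Re(z) = 27.18/5.38 = 5.0520
Im(z) = 28.34/5.38 = 5.2677

Re(z) = 5.0520, Im(z) = 5.2677


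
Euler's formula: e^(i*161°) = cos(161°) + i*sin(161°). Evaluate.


cos(161°) = -0.9455
sin(161°) = 0.3256

e^(i*161°) = -0.9455 + 0.3256i


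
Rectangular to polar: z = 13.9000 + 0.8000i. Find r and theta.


r = sqrt(193.21+0.64) = sqrt(193.85) = 13.9230
theta = atan2(0.8, 13.9) = 3.2940 degrees

r = 13.9230, theta = 3.2940 degrees


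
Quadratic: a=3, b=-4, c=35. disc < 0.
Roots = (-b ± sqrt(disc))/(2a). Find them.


disc = (-4)^2 - 4*3*35 = 16 - 420 = -404
sqrt(|disc|) = sqrt(404) = 20.0998
Real part = 4/(2*3) = 0.6667
Imag part = 20.0998/(2*3) = 3.3500

0.6667 ± 3.3500i


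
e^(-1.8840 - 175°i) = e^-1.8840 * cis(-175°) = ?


e^-1.8840 = 0.1520
cos(-175°) = -0.9962
sin(-175°) = -0.08716
Real = 0.1520*(-0.9962) = -0.1514
Imag = 0.1520*(-0.08716) = -0.0132

-0.1514 - 0.0132i


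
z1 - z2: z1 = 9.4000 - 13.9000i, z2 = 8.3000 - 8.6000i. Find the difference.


Real: 9.4 - 8.3 = 1.1
Imag: -13.9 + 8.6 = -5.3

1.1000 - 5.3000i


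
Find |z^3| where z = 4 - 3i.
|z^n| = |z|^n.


|z| = sqrt(16+9) = sqrt(25) = 5
|z^3| = |z|^3 = 5^3 = 125

|z^3| = 125


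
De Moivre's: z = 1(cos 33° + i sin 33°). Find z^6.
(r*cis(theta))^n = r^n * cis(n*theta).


r^6 = 1^6 = 1
n*theta = 6*33° = 198° = 198° (mod 360)
a = 1*cos(198°) = -0.9511
b = 1*sin(198°) = -0.3090

1 cis(198°) = -0.9511 - 0.3090i


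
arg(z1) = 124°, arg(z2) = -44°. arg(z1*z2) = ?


arg(z1*z2) = 124° - 44° = 80°
Normalized to (-180°, 180°]: 80°

80°


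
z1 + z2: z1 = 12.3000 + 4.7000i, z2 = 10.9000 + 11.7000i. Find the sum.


Real: 12.3 + 10.9 = 23.2
Imag: 4.7 + 11.7 = 16.4

23.2000 + 16.4000i


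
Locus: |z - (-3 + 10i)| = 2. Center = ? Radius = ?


|z - z0| = r is a circle with center z0 and radius r.
Center = (-3, 10), radius = 2

Circle with center (-3, 10) and radius 2


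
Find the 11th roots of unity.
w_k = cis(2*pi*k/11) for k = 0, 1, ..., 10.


The 11th roots of unity are cis(360k/11°) for k=0..10
Angle step = 360/11 = 32.7273°
Primitive root: cis(32.7273°)
Primitive root = 0.8413 + 0.5406i

11 roots at angles: 0°, 32.7273°, 65.4545°, 98.1818°, 130.9091°, 163.6364°, 196.3636°, 229.0909°, 261.8182°, 294.5455°, 327.2727°


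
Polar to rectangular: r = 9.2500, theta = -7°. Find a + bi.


a = 9.2500*cos(-7°) = 9.2500*0.99255 = 9.1811
b = 9.2500*sin(-7°) = 9.2500*(-0.12187) = -1.1273

9.1811 - 1.1273i


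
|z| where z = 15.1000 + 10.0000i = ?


|z| = sqrt(15.1^2 + 10^2) = sqrt(228.01 + 100) = sqrt(328.01) = 18.1110

|z| = 18.1110


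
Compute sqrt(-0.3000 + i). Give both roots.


|z| = sqrt(0.09+1) = 1.0440
sqrt((|z|+a)/2) = sqrt((1.0440+(-0.3))/2) = sqrt(0.3720) = 0.6099
sqrt((|z|-a)/2) = sqrt((1.0440-(-0.3))/2) = sqrt(0.6720) = 0.8198

±(0.6099 + 0.8198i) i.e. 0.6099 + 0.8198i and -0.6099 - 0.8198i


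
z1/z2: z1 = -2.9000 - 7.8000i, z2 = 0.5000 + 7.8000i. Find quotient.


Conjugate of z2 = 0.5000 - 7.8000i
Numerator: (-2.9000 - 7.8000i)(0.5000 - 7.8000i) = -62.2900 + 18.7200i
Denominator: 0.5^2 + 7.8^2 = 61.09
Result = (-62.2900 + 18.7200i)/61.09

-1.0196 + 0.3064i


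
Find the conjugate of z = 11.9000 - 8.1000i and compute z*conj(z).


z_bar = 11.9000 + 8.1000i
z*z_bar = 11.9^2 + (-8.1)^2 = 141.61 + 65.61 = 207.22

z_bar = 11.9000 + 8.1000i, z*z_bar = 207.22


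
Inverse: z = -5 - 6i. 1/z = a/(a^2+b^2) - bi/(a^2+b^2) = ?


|z|^2 = 25+36 = 61
1/z = (-5 + 6i)/61

1/z = -0.0820 + 0.0984i


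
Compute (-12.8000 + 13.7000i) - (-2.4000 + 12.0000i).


Real: -12.8 + 2.4 = -10.4
Imag: 13.7 - 12 = 1.7

-10.4000 + 1.7000i


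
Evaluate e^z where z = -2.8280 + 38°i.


e^-2.8280 = 0.0591
cos(38°) = 0.788
sin(38°) = 0.6157
Real = 0.0591*0.788 = 0.0466
Imag = 0.0591*0.6157 = 0.0364

0.0466 + 0.0364i


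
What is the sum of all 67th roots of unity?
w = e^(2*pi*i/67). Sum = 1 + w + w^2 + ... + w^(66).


The sum of all 67th roots of unity is 0.
Geometric series: (1 - w^67)/(1 - w) = (1-1)/(1-w) = 0 since w^67 = 1, w ≠ 1.
Alternatively: coefficient of z^66 in z^67 - 1 is 0.

0


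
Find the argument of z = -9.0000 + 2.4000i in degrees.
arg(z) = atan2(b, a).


Re = -9, Im = 2.4
arg = atan2(2.4, -9) = 165.0686 degrees

arg(z) = 165.0686 degrees


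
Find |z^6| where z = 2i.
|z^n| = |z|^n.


|z| = sqrt(0+4) = sqrt(4) = 2
|z^6| = |z|^6 = 2^6 = 64

|z^6| = 64


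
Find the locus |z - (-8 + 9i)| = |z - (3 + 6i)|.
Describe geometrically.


Equal distances means the locus is the perpendicular bisector of z1 and z2.
Midpoint = ((-8+3)/2, (9+6)/2) = (-2.5000, 7.5000)

Perpendicular bisector through (-2.5000, 7.5000)


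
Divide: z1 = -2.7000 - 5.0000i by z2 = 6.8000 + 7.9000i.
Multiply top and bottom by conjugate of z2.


Conjugate of z2 = 6.8000 - 7.9000i
Numerator: (-2.7000 - 5.0000i)(6.8000 - 7.9000i) = -57.8600 - 12.6700i
Denominator: 6.8^2 + 7.9^2 = 108.65
Result = (-57.8600 - 12.6700i)/108.65

-0.5325 - 0.1166i


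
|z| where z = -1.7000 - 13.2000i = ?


|z| = sqrt((-1.7)^2 + (-13.2)^2) = sqrt(2.89 + 174.24) = sqrt(177.13) = 13.3090

|z| = 13.3090


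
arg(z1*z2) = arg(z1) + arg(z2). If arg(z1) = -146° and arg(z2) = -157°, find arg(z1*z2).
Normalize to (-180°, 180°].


arg(z1*z2) = -146° - 157° = -303°
Normalized to (-180°, 180°]: 57°

57°


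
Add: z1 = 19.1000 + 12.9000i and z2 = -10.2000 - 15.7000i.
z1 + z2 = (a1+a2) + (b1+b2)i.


Real: 19.1 - 10.2 = 8.9
Imag: 12.9 - 15.7 = -2.8

8.9000 - 2.8000i


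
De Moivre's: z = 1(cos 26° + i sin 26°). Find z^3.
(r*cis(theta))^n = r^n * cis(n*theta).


r^3 = 1^3 = 1
n*theta = 3*26° = 78° = 78° (mod 360)
a = 1*cos(78°) = 0.2079
b = 1*sin(78°) = 0.9781

1 cis(78°) = 0.2079 + 0.9781i


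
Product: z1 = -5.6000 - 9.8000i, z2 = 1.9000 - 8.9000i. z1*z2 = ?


Real = -5.6*1.9 - (-9.8)*(-8.9) = -10.64 - 87.22 = -97.86
Imag = -5.6*(-8.9) + 1.9*(-9.8) = 49.84 - (18.62) = 31.22

-97.8600 + 31.2200i


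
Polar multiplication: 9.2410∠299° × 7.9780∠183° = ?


r = 9.2410 * 7.9780 = 73.7247
theta = 299° + 183° = 482° = 122° (mod 360)

73.7247 cis(122°)


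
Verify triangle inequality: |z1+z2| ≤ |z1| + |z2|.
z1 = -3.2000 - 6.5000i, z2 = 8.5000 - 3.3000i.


|z1| = sqrt((-3.2)^2 + (-6.5)^2) = sqrt(52.49) = 7.2450
|z2| = sqrt(8.5^2 + (-3.3)^2) = sqrt(83.14) = 9.1181
z1+z2 = 5.3000 - 9.8000i
|z1+z2| = sqrt(124.13) = 11.1414
|z1|+|z2| = 7.2450 + 9.1181 = 16.3631

|z1+z2| = 11.1414 ≤ |z1|+|z2| = 16.3631 (verified)


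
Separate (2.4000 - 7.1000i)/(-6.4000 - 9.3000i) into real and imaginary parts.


Multiply by conjugate: (2.4000 - 7.1000i)(-6.4000 + 9.3000i) / ((-6.4)^2 + (-9.3)^2)
Numerator real = 2.4*(-6.4) - (7.1)*(-9.3) = 50.67
Numerator imag = -7.1*(-6.4) - 2.4*(-9.3) = 67.76
Denominator = 127.45
Re(z) = 50.67/127.45 = 0.3976
Im(z) = 67.76/127.45 = 0.5317

Re(z) = 0.3976, Im(z) = 0.5317


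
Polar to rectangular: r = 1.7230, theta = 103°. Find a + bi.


a = 1.7230*cos(103°) = 1.7230*(-0.22495) = -0.3876
b = 1.7230*sin(103°) = 1.7230*0.97437 = 1.6788

-0.3876 + 1.6788i


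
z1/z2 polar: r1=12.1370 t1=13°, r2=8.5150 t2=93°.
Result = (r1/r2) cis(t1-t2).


r = 12.1370 / 8.5150 = 1.4254
theta = 13° - 93° = -80° = 280° (mod 360)

1.4254 cis(280°)


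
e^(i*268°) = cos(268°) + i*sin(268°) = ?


cos(268°) = -0.0349
sin(268°) = -0.9994

e^(i*268°) = -0.0349 - 0.9994i


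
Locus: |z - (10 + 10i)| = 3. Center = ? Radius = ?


|z - z0| = r is a circle with center z0 and radius r.
Center = (10, 10), radius = 3

Circle with center (10, 10) and radius 3


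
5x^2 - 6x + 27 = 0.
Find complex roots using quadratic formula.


disc = (-6)^2 - 4*5*27 = 36 - 540 = -504
sqrt(|disc|) = sqrt(504) = 22.4499
Real part = 6/(2*5) = 0.6000
Imag part = 22.4499/(2*5) = 2.2450

0.6000 ± 2.2450i


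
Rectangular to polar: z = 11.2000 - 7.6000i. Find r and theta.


r = sqrt(125.44+57.76) = sqrt(183.2) = 13.5351
theta = atan2(-7.6, 11.2) = -34.1597 degrees

r = 13.5351, theta = -34.1597 degrees


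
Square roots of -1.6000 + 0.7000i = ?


|z| = sqrt(2.56+0.49) = 1.7464
sqrt((|z|+a)/2) = sqrt((1.7464+(-1.6))/2) = sqrt(0.0732) = 0.2706
sqrt((|z|-a)/2) = sqrt((1.7464-(-1.6))/2) = sqrt(1.6732) = 1.2935

±(0.2706 + 1.2935i) i.e. 0.2706 + 1.2935i and -0.2706 - 1.2935i


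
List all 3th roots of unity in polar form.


The 3th roots of unity are cis(360k/3°) for k=0..2
Angle step = 360/3 = 120°
Primitive root: cis(120°)
Primitive root = -0.5000 + 0.8660i

3 roots at angles: 0°, 120°, 240°


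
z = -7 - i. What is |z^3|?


|z| = sqrt(49+1) = sqrt(50) = 7.0711
|z^3| = |z|^3 = (sqrt(50))^3 = 50*sqrt(50)

|z^3| = 50*sqrt(50) ≈ 353.5534


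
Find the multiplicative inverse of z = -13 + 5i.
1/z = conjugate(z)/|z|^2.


|z|^2 = 169+25 = 194
1/z = (-13 - 5i)/194

1/z = -0.0670 - 0.0258i


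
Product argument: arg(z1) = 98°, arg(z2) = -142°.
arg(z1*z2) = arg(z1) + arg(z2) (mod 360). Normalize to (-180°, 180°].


arg(z1*z2) = 98° - 142° = -44°
Normalized to (-180°, 180°]: -44°

-44°


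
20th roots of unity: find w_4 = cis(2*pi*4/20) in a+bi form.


Angle = 360*4/20 = 72°
a = cos(72°) = 0.3090
b = sin(72°) = 0.9511

0.3090 + 0.9511i


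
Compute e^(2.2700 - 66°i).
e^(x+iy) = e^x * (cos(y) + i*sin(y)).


e^2.2700 = 9.6794
cos(-66°) = 0.40674
sin(-66°) = -0.91355
Real = 9.6794*0.40674 = 3.9370
Imag = 9.6794*(-0.91355) = -8.8426

3.9370 - 8.8426i


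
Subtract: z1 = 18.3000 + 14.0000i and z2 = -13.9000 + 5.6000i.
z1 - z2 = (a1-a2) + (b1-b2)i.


Real: 18.3 + 13.9 = 32.2
Imag: 14 - 5.6 = 8.4

32.2000 + 8.4000i


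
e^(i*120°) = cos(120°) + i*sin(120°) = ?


cos(120°) = -0.5000
sin(120°) = 0.8660

e^(i*120°) = -0.5000 + 0.8660i


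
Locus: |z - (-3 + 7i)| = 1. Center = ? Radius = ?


|z - z0| = r is a circle with center z0 and radius r.
Center = (-3, 7), radius = 1

Circle with center (-3, 7) and radius 1


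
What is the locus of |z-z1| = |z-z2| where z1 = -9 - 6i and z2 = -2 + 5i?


Equal distances means the locus is the perpendicular bisector of z1 and z2.
Midpoint = ((-9+(-2))/2, (-6+5)/2) = (-5.5000, -0.5000)

Perpendicular bisector through (-5.5000, -0.5000)


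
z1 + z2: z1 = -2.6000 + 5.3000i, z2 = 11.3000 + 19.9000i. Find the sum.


Real: -2.6 + 11.3 = 8.7
Imag: 5.3 + 19.9 = 25.2

8.7000 + 25.2000i


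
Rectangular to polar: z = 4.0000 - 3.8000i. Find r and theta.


r = sqrt(16+14.44) = sqrt(30.44) = 5.5172
theta = atan2(-3.8, 4) = -43.5312 degrees

r = 5.5172, theta = -43.5312 degrees


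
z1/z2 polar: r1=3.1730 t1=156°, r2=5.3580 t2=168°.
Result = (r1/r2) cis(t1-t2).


r = 3.1730 / 5.3580 = 0.5922
theta = 156° - 168° = -12° = 348° (mod 360)

0.5922 cis(348°)


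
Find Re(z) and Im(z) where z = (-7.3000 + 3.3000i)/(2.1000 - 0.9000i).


Multiply by conjugate: (-7.3000 + 3.3000i)(2.1000 + 0.9000i) / (2.1^2 + (-0.9)^2)
Numerator real = -7.3*2.1 + 3.3*(-0.9) = -18.3
Numerator imag = 3.3*2.1 - (-7.3)*(-0.9) = 0.36
Denominator = 5.22
Re(z) = -18.3/5.22 = -3.5057
Im(z) = 0.36/5.22 = 0.0690

Re(z) = -3.5057, Im(z) = 0.0690


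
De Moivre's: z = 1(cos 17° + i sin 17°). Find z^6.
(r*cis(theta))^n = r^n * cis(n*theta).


r^6 = 1^6 = 1
n*theta = 6*17° = 102° = 102° (mod 360)
a = 1*cos(102°) = -0.2079
b = 1*sin(102°) = 0.9781

1 cis(102°) = -0.2079 + 0.9781i


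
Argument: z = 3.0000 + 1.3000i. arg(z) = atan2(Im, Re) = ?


Re = 3, Im = 1.3
arg = atan2(1.3, 3) = 23.4287 degrees

arg(z) = 23.4287 degrees


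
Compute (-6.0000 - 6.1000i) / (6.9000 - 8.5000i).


Conjugate of z2 = 6.9000 + 8.5000i
Numerator: (-6.0000 - 6.1000i)(6.9000 + 8.5000i) = 10.4500 - 93.0900i
Denominator: 6.9^2 + (-8.5)^2 = 119.86
Result = (10.4500 - 93.0900i)/119.86

0.0872 - 0.7767i


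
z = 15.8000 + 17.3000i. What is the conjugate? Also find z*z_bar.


z_bar = 15.8000 - 17.3000i
z*z_bar = 15.8^2 + 17.3^2 = 249.64 + 299.29 = 548.93

z_bar = 15.8000 - 17.3000i, z*z_bar = 548.93


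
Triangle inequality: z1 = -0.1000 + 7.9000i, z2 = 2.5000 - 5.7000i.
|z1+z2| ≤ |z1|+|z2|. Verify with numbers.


|z1| = sqrt((-0.1)^2 + 7.9^2) = sqrt(62.42) = 7.9006
|z2| = sqrt(2.5^2 + (-5.7)^2) = sqrt(38.74) = 6.2241
z1+z2 = 2.4000 + 2.2000i
|z1+z2| = sqrt(10.6) = 3.2558
|z1|+|z2| = 7.9006 + 6.2241 = 14.1247

|z1+z2| = 3.2558 ≤ |z1|+|z2| = 14.1247 (verified)


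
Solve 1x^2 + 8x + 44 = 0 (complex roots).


disc = 8^2 - 4*1*44 = 64 - 176 = -112
sqrt(|disc|) = sqrt(112) = 10.5830
Real part = -8/(2*1) = -4.0000
Imag part = 10.5830/(2*1) = 5.2915

-4.0000 ± 5.2915i


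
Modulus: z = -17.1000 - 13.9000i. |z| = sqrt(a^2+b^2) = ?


|z| = sqrt((-17.1)^2 + (-13.9)^2) = sqrt(292.41 + 193.21) = sqrt(485.62) = 22.0368

|z| = 22.0368


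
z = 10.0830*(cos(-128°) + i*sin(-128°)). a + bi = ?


a = 10.0830*cos(-128°) = 10.0830*(-0.61566) = -6.2077
b = 10.0830*sin(-128°) = 10.0830*(-0.78801) = -7.9455

-6.2077 - 7.9455i


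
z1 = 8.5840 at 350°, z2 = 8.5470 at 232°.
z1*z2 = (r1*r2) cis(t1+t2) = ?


r = 8.5840 * 8.5470 = 73.3674
theta = 350° + 232° = 582° = 222° (mod 360)

73.3674 cis(222°)


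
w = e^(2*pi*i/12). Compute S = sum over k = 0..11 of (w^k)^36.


The roots are w_k = w^k with w = e^(2*pi*i/12), and (w^k)^36 = (w^36)^k.
So S = 1 + u + u^2 + ... + u^(11) with u = w^36.
36 = 3*12 + 0, so 36 is a multiple of 12 and u = (w^12)^3 = 1.
Every one of the 12 terms equals 1: S = 12

S = 12


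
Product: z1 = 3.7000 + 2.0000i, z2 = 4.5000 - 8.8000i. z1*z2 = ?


Real = 3.7*4.5 - 2*(-8.8) = 16.65 - (-17.6) = 34.25
Imag = 3.7*(-8.8) + 4.5*2 = -32.56 + 9 = -23.56

34.2500 - 23.5600i


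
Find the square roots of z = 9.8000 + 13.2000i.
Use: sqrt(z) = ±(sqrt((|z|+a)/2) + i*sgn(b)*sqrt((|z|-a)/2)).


|z| = sqrt(96.04+174.24) = 16.4402
sqrt((|z|+a)/2) = sqrt((16.4402+9.8)/2) = sqrt(13.1201) = 3.6222
sqrt((|z|-a)/2) = sqrt((16.4402-9.8)/2) = sqrt(3.3201) = 1.8221

±(3.6222 + 1.8221i) i.e. 3.6222 + 1.8221i and -3.6222 - 1.8221i


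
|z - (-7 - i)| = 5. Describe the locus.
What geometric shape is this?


|z - z0| = r is a circle with center z0 and radius r.
Center = (-7, -1), radius = 5

Circle with center (-7, -1) and radius 5


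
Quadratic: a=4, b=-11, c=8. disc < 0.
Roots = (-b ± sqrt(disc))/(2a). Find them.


disc = (-11)^2 - 4*4*8 = 121 - 128 = -7
sqrt(|disc|) = sqrt(7) = 2.6458
Real part = 11/(2*4) = 1.3750
Imag part = 2.6458/(2*4) = 0.3307

1.3750 ± 0.3307i


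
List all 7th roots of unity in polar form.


The 7th roots of unity are cis(360k/7°) for k=0..6
Angle step = 360/7 = 51.4286°
Primitive root: cis(51.4286°)
Primitive root = 0.6235 + 0.7818i

7 roots at angles: 0°, 51.4286°, 102.8571°, 154.2857°, 205.7143°, 257.1429°, 308.5714°


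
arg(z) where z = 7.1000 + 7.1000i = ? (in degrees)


Re = 7.1, Im = 7.1
arg = atan2(7.1, 7.1) = 45.0000 degrees

arg(z) = 45.0000 degrees


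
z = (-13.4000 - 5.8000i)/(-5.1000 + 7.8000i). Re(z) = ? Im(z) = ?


Multiply by conjugate: (-13.4000 - 5.8000i)(-5.1000 - 7.8000i) / ((-5.1)^2 + 7.8^2)
Numerator real = -13.4*(-5.1) - (5.8)*7.8 = 23.1
Numerator imag = -5.8*(-5.1) - (-13.4)*7.8 = 134.1
Denominator = 86.85
Re(z) = 23.1/86.85 = 0.2660
Im(z) = 134.1/86.85 = 1.5440

Re(z) = 0.2660, Im(z) = 1.5440


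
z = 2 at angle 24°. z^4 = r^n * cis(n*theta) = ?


r^4 = 2^4 = 16
n*theta = 4*24° = 96° = 96° (mod 360)
a = 16*cos(96°) = -1.6725
b = 16*sin(96°) = 15.9124

16 cis(96°) = -1.6725 + 15.9124i


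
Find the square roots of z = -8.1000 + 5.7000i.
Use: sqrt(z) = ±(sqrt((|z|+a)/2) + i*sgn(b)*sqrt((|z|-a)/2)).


|z| = sqrt(65.61+32.49) = 9.9045
sqrt((|z|+a)/2) = sqrt((9.9045+(-8.1))/2) = sqrt(0.9023) = 0.9499
sqrt((|z|-a)/2) = sqrt((9.9045-(-8.1))/2) = sqrt(9.0023) = 3.0004

±(0.9499 + 3.0004i) i.e. 0.9499 + 3.0004i and -0.9499 - 3.0004i


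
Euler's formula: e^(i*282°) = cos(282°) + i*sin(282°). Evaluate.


cos(282°) = 0.2079
sin(282°) = -0.9781

e^(i*282°) = 0.2079 - 0.9781i


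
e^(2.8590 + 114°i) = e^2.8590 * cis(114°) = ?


e^2.8590 = 17.44407
cos(114°) = -0.406737
sin(114°) = 0.91355
Real = 17.44407*(-0.406737) = -7.0951
Imag = 17.44407*0.91355 = 15.9360

-7.0951 + 15.9360i


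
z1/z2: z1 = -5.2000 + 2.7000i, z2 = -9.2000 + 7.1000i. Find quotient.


Conjugate of z2 = -9.2000 - 7.1000i
Numerator: (-5.2000 + 2.7000i)(-9.2000 - 7.1000i) = 67.0100 + 12.0800i
Denominator: (-9.2)^2 + 7.1^2 = 135.05
Result = (67.0100 + 12.0800i)/135.05

0.4962 + 0.0894i


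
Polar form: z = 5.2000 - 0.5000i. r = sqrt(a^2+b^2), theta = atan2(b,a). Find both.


r = sqrt(27.04+0.25) = sqrt(27.29) = 5.2240
theta = atan2(-0.5, 5.2) = -5.4923 degrees

r = 5.2240, theta = -5.4923 degrees


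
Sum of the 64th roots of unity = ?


The sum of all 64th roots of unity is 0.
Geometric series: (1 - w^64)/(1 - w) = (1-1)/(1-w) = 0 since w^64 = 1, w ≠ 1.
Alternatively: coefficient of z^63 in z^64 - 1 is 0.

0


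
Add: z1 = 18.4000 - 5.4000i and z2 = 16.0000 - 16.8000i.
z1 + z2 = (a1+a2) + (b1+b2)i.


Real: 18.4 + 16 = 34.4
Imag: -5.4 - 16.8 = -22.2

34.4000 - 22.2000i


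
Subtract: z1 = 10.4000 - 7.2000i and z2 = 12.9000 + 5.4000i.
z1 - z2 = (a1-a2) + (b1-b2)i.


Real: 10.4 - 12.9 = -2.5
Imag: -7.2 - 5.4 = -12.6

-2.5000 - 12.6000i


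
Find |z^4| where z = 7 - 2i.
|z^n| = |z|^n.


|z| = sqrt(49+4) = sqrt(53) = 7.2801
|z^4| = |z|^4 = (sqrt(53))^4 = 53^2 = 2809

|z^4| = 2809


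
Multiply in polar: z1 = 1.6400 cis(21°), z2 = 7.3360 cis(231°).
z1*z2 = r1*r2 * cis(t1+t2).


r = 1.6400 * 7.3360 = 12.0310
theta = 21° + 231° = 252° = 252° (mod 360)

12.0310 cis(252°)


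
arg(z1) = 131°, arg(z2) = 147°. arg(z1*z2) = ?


arg(z1*z2) = 131° + 147° = 278°
Normalized to (-180°, 180°]: -82°

-82°


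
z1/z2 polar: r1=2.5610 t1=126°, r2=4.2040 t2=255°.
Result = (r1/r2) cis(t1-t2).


r = 2.5610 / 4.2040 = 0.6092
theta = 126° - 255° = -129° = 231° (mod 360)

0.6092 cis(231°)


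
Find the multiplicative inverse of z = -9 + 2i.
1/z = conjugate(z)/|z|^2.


|z|^2 = 81+4 = 85
1/z = (-9 - 2i)/85

1/z = -0.1059 - 0.0235i


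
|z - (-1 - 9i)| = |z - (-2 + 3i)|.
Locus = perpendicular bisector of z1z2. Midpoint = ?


Equal distances means the locus is the perpendicular bisector of z1 and z2.
Midpoint = ((-1+(-2))/2, (-9+3)/2) = (-1.5000, -3.0000)

Perpendicular bisector through (-1.5000, -3.0000)


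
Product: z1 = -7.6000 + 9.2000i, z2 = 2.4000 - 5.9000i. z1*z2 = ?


Real = -7.6*2.4 - 9.2*(-5.9) = -18.24 - (-54.28) = 36.04
Imag = -7.6*(-5.9) + 2.4*9.2 = 44.84 + 22.08 = 66.92

36.0400 + 66.9200i


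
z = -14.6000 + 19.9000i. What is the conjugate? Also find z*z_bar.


z_bar = -14.6000 - 19.9000i
z*z_bar = (-14.6)^2 + 19.9^2 = 213.16 + 396.01 = 609.17

z_bar = -14.6000 - 19.9000i, z*z_bar = 609.17


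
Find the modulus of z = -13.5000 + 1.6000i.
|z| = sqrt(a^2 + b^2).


|z| = sqrt((-13.5)^2 + 1.6^2) = sqrt(182.25 + 2.56) = sqrt(184.81) = 13.5945

|z| = 13.5945


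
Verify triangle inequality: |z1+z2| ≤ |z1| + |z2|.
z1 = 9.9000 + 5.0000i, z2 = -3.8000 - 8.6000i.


|z1| = sqrt(9.9^2 + 5^2) = sqrt(123.01) = 11.0910
|z2| = sqrt((-3.8)^2 + (-8.6)^2) = sqrt(88.4) = 9.4021
z1+z2 = 6.1000 - 3.6000i
|z1+z2| = sqrt(50.17) = 7.0831
|z1|+|z2| = 11.0910 + 9.4021 = 20.4931

|z1+z2| = 7.0831 ≤ |z1|+|z2| = 20.4931 (verified)


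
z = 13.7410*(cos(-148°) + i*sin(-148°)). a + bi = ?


a = 13.7410*cos(-148°) = 13.7410*(-0.848048) = -11.6530
b = 13.7410*sin(-148°) = 13.7410*(-0.52992) = -7.2816

-11.6530 - 7.2816i


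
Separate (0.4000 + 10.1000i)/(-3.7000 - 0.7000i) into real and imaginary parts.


Multiply by conjugate: (0.4000 + 10.1000i)(-3.7000 + 0.7000i) / ((-3.7)^2 + (-0.7)^2)
Numerator real = 0.4*(-3.7) + 10.1*(-0.7) = -8.55
Numerator imag = 10.1*(-3.7) - 0.4*(-0.7) = -37.09
Denominator = 14.18
Re(z) = -8.55/14.18 = -0.6030
Im(z) = -37.09/14.18 = -2.6157

Re(z) = -0.6030, Im(z) = -2.6157


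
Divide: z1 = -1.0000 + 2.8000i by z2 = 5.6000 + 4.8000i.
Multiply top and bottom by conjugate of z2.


Conjugate of z2 = 5.6000 - 4.8000i
Numerator: (-1.0000 + 2.8000i)(5.6000 - 4.8000i) = 7.8400 + 20.4800i
Denominator: 5.6^2 + 4.8^2 = 54.4
Result = (7.8400 + 20.4800i)/54.4

0.1441 + 0.3765i


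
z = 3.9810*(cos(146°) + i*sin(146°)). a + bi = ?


a = 3.9810*cos(146°) = 3.9810*(-0.82904) = -3.3004
b = 3.9810*sin(146°) = 3.9810*0.55919 = 2.2261

-3.3004 + 2.2261i


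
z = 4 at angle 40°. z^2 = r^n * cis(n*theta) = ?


r^2 = 4^2 = 16
n*theta = 2*40° = 80° = 80° (mod 360)
a = 16*cos(80°) = 2.7784
b = 16*sin(80°) = 15.7569

16 cis(80°) = 2.7784 + 15.7569i


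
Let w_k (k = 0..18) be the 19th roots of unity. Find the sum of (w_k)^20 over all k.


The roots are w_k = w^k with w = e^(2*pi*i/19), and (w^k)^20 = (w^20)^k.
So S = 1 + u + u^2 + ... + u^(18) with u = w^20.
20 = 1*19 + 1, so 20 is not a multiple of 19: u = (w^19)^1 * w^1 = w^1 ≠ 1 (w is a primitive 19th root), while u^19 = (w^19)^20 = 1.
Geometric series: S = (1 - u^19)/(1 - u) = (1 - 1)/(1 - u) = 0

S = 0


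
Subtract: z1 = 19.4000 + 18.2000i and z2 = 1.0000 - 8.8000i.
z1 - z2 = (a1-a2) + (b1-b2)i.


Real: 19.4 - 1 = 18.4
Imag: 18.2 + 8.8 = 27

18.4000 + 27.0000i


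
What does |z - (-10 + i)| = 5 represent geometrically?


|z - z0| = r is a circle with center z0 and radius r.
Center = (-10, 1), radius = 5

Circle with center (-10, 1) and radius 5


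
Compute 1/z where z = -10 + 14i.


|z|^2 = 100+196 = 296
1/z = (-10 - 14i)/296

1/z = -0.0338 - 0.0473i


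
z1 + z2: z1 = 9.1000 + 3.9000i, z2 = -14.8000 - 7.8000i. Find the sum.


Real: 9.1 - 14.8 = -5.7
Imag: 3.9 - 7.8 = -3.9

-5.7000 - 3.9000i


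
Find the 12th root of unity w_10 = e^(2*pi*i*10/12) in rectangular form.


Angle = 360*10/12 = 300°
a = cos(300°) = 0.5000
b = sin(300°) = -0.8660

0.5000 - 0.8660i


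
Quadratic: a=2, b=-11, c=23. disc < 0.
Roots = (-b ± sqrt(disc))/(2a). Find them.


disc = (-11)^2 - 4*2*23 = 121 - 184 = -63
sqrt(|disc|) = sqrt(63) = 7.9373
Real part = 11/(2*2) = 2.7500
Imag part = 7.9373/(2*2) = 1.9843

2.7500 ± 1.9843i


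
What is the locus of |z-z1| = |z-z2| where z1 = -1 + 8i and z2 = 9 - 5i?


Equal distances means the locus is the perpendicular bisector of z1 and z2.
Midpoint = ((-1+9)/2, (8+(-5))/2) = (4.0000, 1.5000)

Perpendicular bisector through (4.0000, 1.5000)


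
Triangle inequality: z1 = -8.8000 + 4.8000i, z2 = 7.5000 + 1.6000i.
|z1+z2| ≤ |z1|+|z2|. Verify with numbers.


|z1| = sqrt((-8.8)^2 + 4.8^2) = sqrt(100.48) = 10.0240
|z2| = sqrt(7.5^2 + 1.6^2) = sqrt(58.81) = 7.6688
z1+z2 = -1.3000 + 6.4000i
|z1+z2| = sqrt(42.65) = 6.5307
|z1|+|z2| = 10.0240 + 7.6688 = 17.6928

|z1+z2| = 6.5307 ≤ |z1|+|z2| = 17.6928 (verified)


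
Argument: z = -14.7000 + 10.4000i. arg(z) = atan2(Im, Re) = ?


Re = -14.7, Im = 10.4
arg = atan2(10.4, -14.7) = 144.7212 degrees

arg(z) = 144.7212 degrees


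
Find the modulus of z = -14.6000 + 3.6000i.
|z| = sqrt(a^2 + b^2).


|z| = sqrt((-14.6)^2 + 3.6^2) = sqrt(213.16 + 12.96) = sqrt(226.12) = 15.0373

|z| = 15.0373


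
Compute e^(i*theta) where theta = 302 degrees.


cos(302°) = 0.5299
sin(302°) = -0.8480

e^(i*302°) = 0.5299 - 0.8480i


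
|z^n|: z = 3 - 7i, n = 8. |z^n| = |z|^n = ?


|z| = sqrt(9+49) = sqrt(58) = 7.6158
|z^8| = |z|^8 = (sqrt(58))^8 = 58^4 = 11316496

|z^8| = 11316496


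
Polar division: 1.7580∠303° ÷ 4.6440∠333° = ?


r = 1.7580 / 4.6440 = 0.3786
theta = 303° - 333° = -30° = 330° (mod 360)

0.3786 cis(330°)


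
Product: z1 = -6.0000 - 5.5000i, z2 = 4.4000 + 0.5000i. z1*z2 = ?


Real = -6*4.4 - (-5.5)*0.5 = -26.4 - (-2.75) = -23.65
Imag = -6*0.5 + 4.4*(-5.5) = -3 - (24.2) = -27.2

-23.6500 - 27.2000i


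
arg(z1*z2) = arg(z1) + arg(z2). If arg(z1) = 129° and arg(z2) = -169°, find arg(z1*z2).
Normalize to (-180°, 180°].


arg(z1*z2) = 129° - 169° = -40°
Normalized to (-180°, 180°]: -40°

-40°


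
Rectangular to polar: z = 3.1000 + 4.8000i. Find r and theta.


r = sqrt(9.61+23.04) = sqrt(32.65) = 5.7140
theta = atan2(4.8, 3.1) = 57.1443 degrees

r = 5.7140, theta = 57.1443 degrees


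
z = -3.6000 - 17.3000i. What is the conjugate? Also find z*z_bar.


z_bar = -3.6000 + 17.3000i
z*z_bar = (-3.6)^2 + (-17.3)^2 = 12.96 + 299.29 = 312.25

z_bar = -3.6000 + 17.3000i, z*z_bar = 312.25


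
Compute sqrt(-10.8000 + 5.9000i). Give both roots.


|z| = sqrt(116.64+34.81) = 12.3065
sqrt((|z|+a)/2) = sqrt((12.3065+(-10.8))/2) = sqrt(0.7533) = 0.8679
sqrt((|z|-a)/2) = sqrt((12.3065-(-10.8))/2) = sqrt(11.5533) = 3.3990

±(0.8679 + 3.3990i) i.e. 0.8679 + 3.3990i and -0.8679 - 3.3990i


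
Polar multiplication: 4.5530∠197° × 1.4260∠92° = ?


r = 4.5530 * 1.4260 = 6.4926
theta = 197° + 92° = 289° = 289° (mod 360)

6.4926 cis(289°)


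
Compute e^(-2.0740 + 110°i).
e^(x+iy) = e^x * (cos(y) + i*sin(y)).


e^-2.0740 = 0.1257
cos(110°) = -0.342
sin(110°) = 0.9397
Real = 0.1257*(-0.342) = -0.0430
Imag = 0.1257*0.9397 = 0.1181

-0.0430 + 0.1181i


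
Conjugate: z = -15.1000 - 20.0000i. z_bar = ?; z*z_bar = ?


z_bar = -15.1000 + 20.0000i
z*z_bar = (-15.1)^2 + (-20)^2 = 228.01 + 400 = 628.01

z_bar = -15.1000 + 20.0000i, z*z_bar = 628.01


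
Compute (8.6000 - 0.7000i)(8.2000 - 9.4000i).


Real = 8.6*8.2 - (-0.7)*(-9.4) = 70.52 - 6.58 = 63.94
Imag = 8.6*(-9.4) + 8.2*(-0.7) = -80.84 - (5.74) = -86.58

63.9400 - 86.5800i


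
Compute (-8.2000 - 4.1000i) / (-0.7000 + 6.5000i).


Conjugate of z2 = -0.7000 - 6.5000i
Numerator: (-8.2000 - 4.1000i)(-0.7000 - 6.5000i) = -20.9100 + 56.1700i
Denominator: (-0.7)^2 + 6.5^2 = 42.74
Result = (-20.9100 + 56.1700i)/42.74

-0.4892 + 1.3142i


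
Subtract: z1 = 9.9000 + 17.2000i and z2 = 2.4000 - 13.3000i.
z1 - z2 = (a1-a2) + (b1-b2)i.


Real: 9.9 - 2.4 = 7.5
Imag: 17.2 + 13.3 = 30.5

7.5000 + 30.5000i


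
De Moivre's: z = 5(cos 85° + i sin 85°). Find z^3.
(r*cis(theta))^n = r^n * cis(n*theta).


r^3 = 5^3 = 125
n*theta = 3*85° = 255° = 255° (mod 360)
a = 125*cos(255°) = -32.3524
b = 125*sin(255°) = -120.7407

125 cis(255°) = -32.3524 - 120.7407i


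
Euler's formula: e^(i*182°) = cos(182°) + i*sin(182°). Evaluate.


cos(182°) = -0.9994
sin(182°) = -0.0349

e^(i*182°) = -0.9994 - 0.0349i


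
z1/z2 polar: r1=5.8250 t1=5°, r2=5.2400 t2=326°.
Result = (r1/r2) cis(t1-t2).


r = 5.8250 / 5.2400 = 1.1116
theta = 5° - 326° = -321° = 39° (mod 360)

1.1116 cis(39°)


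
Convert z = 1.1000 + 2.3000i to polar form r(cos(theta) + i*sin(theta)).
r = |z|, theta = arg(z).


r = sqrt(1.21+5.29) = sqrt(6.5) = 2.5495
theta = atan2(2.3, 1.1) = 64.4400 degrees

r = 2.5495, theta = 64.4400 degrees


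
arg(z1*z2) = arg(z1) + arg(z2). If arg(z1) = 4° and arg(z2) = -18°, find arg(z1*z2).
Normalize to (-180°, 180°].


arg(z1*z2) = 4° - 18° = -14°
Normalized to (-180°, 180°]: -14°

-14°


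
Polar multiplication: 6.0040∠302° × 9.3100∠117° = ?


r = 6.0040 * 9.3100 = 55.8972
theta = 302° + 117° = 419° = 59° (mod 360)

55.8972 cis(59°)


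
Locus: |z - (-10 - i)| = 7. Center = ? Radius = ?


|z - z0| = r is a circle with center z0 and radius r.
Center = (-10, -1), radius = 7

Circle with center (-10, -1) and radius 7


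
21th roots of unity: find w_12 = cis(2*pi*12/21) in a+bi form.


Angle = 360*12/21 = 205.7143°
a = cos(205.7143°) = -0.9010
b = sin(205.7143°) = -0.4339

-0.9010 - 0.4339i


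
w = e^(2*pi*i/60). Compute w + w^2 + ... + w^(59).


With w = e^(2*pi*i/60), all 60 of the 60th roots of unity w^0 = 1, w, ..., w^(59) sum to 0: 1 + w + ... + w^(59) = (1 - w^60)/(1 - w) = 0 since w^60 = 1, w ≠ 1.
Removing the root 1: w + w^2 + ... + w^(59) = 0 - 1 = -1

Sum = -1


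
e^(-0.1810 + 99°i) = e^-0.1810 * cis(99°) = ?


e^-0.1810 = 0.83444
cos(99°) = -0.1564
sin(99°) = 0.9877
Real = 0.83444*(-0.1564) = -0.1305
Imag = 0.83444*0.9877 = 0.8242

-0.1305 + 0.8242i


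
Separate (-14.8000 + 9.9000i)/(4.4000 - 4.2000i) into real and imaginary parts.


Multiply by conjugate: (-14.8000 + 9.9000i)(4.4000 + 4.2000i) / (4.4^2 + (-4.2)^2)
Numerator real = -14.8*4.4 + 9.9*(-4.2) = -106.7
Numerator imag = 9.9*4.4 - (-14.8)*(-4.2) = -18.6
Denominator = 37
Re(z) = -106.7/37 = -2.8838
Im(z) = -18.6/37 = -0.5027

Re(z) = -2.8838, Im(z) = -0.5027


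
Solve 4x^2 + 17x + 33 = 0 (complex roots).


disc = 17^2 - 4*4*33 = 289 - 528 = -239
sqrt(|disc|) = sqrt(239) = 15.4596
Real part = -17/(2*4) = -2.1250
Imag part = 15.4596/(2*4) = 1.9325

-2.1250 ± 1.9325i


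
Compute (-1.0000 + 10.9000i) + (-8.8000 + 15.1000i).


Real: -1 - 8.8 = -9.8
Imag: 10.9 + 15.1 = 26

-9.8000 + 26.0000i


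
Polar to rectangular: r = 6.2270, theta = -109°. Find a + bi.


a = 6.2270*cos(-109°) = 6.2270*(-0.32557) = -2.0273
b = 6.2270*sin(-109°) = 6.2270*(-0.945519) = -5.8877

-2.0273 - 5.8877i


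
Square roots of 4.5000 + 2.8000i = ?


|z| = sqrt(20.25+7.84) = 5.3000
sqrt((|z|+a)/2) = sqrt((5.3000+4.5)/2) = sqrt(4.9000) = 2.2136
sqrt((|z|-a)/2) = sqrt((5.3000-4.5)/2) = sqrt(0.4000) = 0.6325

±(2.2136 + 0.6325i) i.e. 2.2136 + 0.6325i and -2.2136 - 0.6325i


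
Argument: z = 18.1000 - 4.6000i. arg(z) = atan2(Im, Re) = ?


Re = 18.1, Im = -4.6
arg = atan2(-4.6, 18.1) = -14.2595 degrees

arg(z) = -14.2595 degrees


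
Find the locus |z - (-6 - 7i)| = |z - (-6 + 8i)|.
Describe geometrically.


Equal distances means the locus is the perpendicular bisector of z1 and z2.
Midpoint = ((-6+(-6))/2, (-7+8)/2) = (-6.0000, 0.5000)

Perpendicular bisector through (-6.0000, 0.5000)


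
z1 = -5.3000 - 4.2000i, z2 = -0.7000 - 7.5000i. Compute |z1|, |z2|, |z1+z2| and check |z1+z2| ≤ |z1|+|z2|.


|z1| = sqrt((-5.3)^2 + (-4.2)^2) = sqrt(45.73) = 6.7624
|z2| = sqrt((-0.7)^2 + (-7.5)^2) = sqrt(56.74) = 7.5326
z1+z2 = -6.0000 - 11.7000i
|z1+z2| = sqrt(172.89) = 13.1488
|z1|+|z2| = 6.7624 + 7.5326 = 14.2950

|z1+z2| = 13.1488 ≤ |z1|+|z2| = 14.2950 (verified)


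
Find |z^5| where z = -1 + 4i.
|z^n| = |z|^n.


|z| = sqrt(1+16) = sqrt(17) = 4.1231
|z^5| = |z|^5 = (sqrt(17))^5 = 17^2 * sqrt(17) = 289*sqrt(17)

|z^5| = 289*sqrt(17) ≈ 1191.5775


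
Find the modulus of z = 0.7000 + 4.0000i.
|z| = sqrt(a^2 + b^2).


|z| = sqrt(0.7^2 + 4^2) = sqrt(0.49 + 16) = sqrt(16.49) = 4.0608

|z| = 4.0608


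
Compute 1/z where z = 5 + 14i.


|z|^2 = 25+196 = 221
1/z = (5 - 14i)/221

1/z = 0.0226 - 0.0633i


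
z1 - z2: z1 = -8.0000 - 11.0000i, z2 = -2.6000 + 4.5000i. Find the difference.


Real: -8 + 2.6 = -5.4
Imag: -11 - 4.5 = -15.5

-5.4000 - 15.5000i


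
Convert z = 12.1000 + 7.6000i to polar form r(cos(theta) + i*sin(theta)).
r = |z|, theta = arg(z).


r = sqrt(146.41+57.76) = sqrt(204.17) = 14.2888
theta = atan2(7.6, 12.1) = 32.1329 degrees

r = 14.2888, theta = 32.1329 degrees


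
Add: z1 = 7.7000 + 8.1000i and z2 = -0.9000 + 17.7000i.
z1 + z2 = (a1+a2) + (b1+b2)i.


Real: 7.7 - 0.9 = 6.8
Imag: 8.1 + 17.7 = 25.8

6.8000 + 25.8000i


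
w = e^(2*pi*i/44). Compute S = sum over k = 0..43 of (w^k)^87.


The roots are w_k = w^k with w = e^(2*pi*i/44), and (w^k)^87 = (w^87)^k.
So S = 1 + u + u^2 + ... + u^(43) with u = w^87.
87 = 1*44 + 43, so 87 is not a multiple of 44: u = (w^44)^1 * w^43 = w^43 ≠ 1 (w is a primitive 44th root), while u^44 = (w^44)^87 = 1.
Geometric series: S = (1 - u^44)/(1 - u) = (1 - 1)/(1 - u) = 0

S = 0


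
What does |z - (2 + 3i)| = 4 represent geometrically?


|z - z0| = r is a circle with center z0 and radius r.
Center = (2, 3), radius = 4

Circle with center (2, 3) and radius 4


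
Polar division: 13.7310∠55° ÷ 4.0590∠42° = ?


r = 13.7310 / 4.0590 = 3.3829
theta = 55° - 42° = 13° = 13° (mod 360)

3.3829 cis(13°)


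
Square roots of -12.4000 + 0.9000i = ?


|z| = sqrt(153.76+0.81) = 12.4326
sqrt((|z|+a)/2) = sqrt((12.4326+(-12.4))/2) = sqrt(0.0163) = 0.1277
sqrt((|z|-a)/2) = sqrt((12.4326-(-12.4))/2) = sqrt(12.4163) = 3.5237

±(0.1277 + 3.5237i) i.e. 0.1277 + 3.5237i and -0.1277 - 3.5237i


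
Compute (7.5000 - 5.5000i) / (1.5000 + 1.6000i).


Conjugate of z2 = 1.5000 - 1.6000i
Numerator: (7.5000 - 5.5000i)(1.5000 - 1.6000i) = 2.4500 - 20.2500i
Denominator: 1.5^2 + 1.6^2 = 4.81
Result = (2.4500 - 20.2500i)/4.81

0.5094 - 4.2100i


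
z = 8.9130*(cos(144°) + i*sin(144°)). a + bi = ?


a = 8.9130*cos(144°) = 8.9130*(-0.80902) = -7.2108
b = 8.9130*sin(144°) = 8.9130*0.587785 = 5.2389

-7.2108 + 5.2389i


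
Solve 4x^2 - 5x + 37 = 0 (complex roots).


disc = (-5)^2 - 4*4*37 = 25 - 592 = -567
sqrt(|disc|) = sqrt(567) = 23.8118
Real part = 5/(2*4) = 0.6250
Imag part = 23.8118/(2*4) = 2.9765

0.6250 ± 2.9765i


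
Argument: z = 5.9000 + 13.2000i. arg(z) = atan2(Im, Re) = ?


Re = 5.9, Im = 13.2
arg = atan2(13.2, 5.9) = 65.9168 degrees

arg(z) = 65.9168 degrees


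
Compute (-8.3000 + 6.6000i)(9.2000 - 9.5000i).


Real = -8.3*9.2 - 6.6*(-9.5) = -76.36 - (-62.7) = -13.66
Imag = -8.3*(-9.5) + 9.2*6.6 = 78.85 + 60.72 = 139.57

-13.6600 + 139.5700i


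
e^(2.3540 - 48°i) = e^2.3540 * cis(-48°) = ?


e^2.3540 = 10.5276
cos(-48°) = 0.66913
sin(-48°) = -0.74314
Real = 10.5276*0.66913 = 7.0443
Imag = 10.5276*(-0.74314) = -7.8235

7.0443 - 7.8235i


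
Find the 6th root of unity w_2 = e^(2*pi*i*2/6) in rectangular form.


Angle = 360*2/6 = 120°
a = cos(120°) = -0.5000
b = sin(120°) = 0.8660

-0.5000 + 0.8660i


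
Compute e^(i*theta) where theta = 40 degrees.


cos(40°) = 0.7660
sin(40°) = 0.6428

e^(i*40°) = 0.7660 + 0.6428i


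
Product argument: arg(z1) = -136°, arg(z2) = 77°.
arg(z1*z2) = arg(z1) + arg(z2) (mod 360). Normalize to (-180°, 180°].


arg(z1*z2) = -136° + 77° = -59°
Normalized to (-180°, 180°]: -59°

-59°


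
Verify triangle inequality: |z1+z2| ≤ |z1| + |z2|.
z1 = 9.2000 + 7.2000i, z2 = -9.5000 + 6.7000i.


|z1| = sqrt(9.2^2 + 7.2^2) = sqrt(136.48) = 11.6825
|z2| = sqrt((-9.5)^2 + 6.7^2) = sqrt(135.14) = 11.6250
z1+z2 = -0.3000 + 13.9000i
|z1+z2| = sqrt(193.3) = 13.9032
|z1|+|z2| = 11.6825 + 11.6250 = 23.3075

|z1+z2| = 13.9032 ≤ |z1|+|z2| = 23.3075 (verified)


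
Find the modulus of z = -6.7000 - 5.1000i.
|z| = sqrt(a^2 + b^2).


|z| = sqrt((-6.7)^2 + (-5.1)^2) = sqrt(44.89 + 26.01) = sqrt(70.9) = 8.4202

|z| = 8.4202


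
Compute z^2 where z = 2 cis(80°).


r^2 = 2^2 = 4
n*theta = 2*80° = 160° = 160° (mod 360)
a = 4*cos(160°) = -3.7588
b = 4*sin(160°) = 1.3681

4 cis(160°) = -3.7588 + 1.3681i


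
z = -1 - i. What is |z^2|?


|z| = sqrt(1+1) = sqrt(2) = 1.4142
|z^2| = |z|^2 = (sqrt(2))^2 = 2

|z^2| = 2


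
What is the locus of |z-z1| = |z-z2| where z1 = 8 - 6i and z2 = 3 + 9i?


Equal distances means the locus is the perpendicular bisector of z1 and z2.
Midpoint = ((8+3)/2, (-6+9)/2) = (5.5000, 1.5000)

Perpendicular bisector through (5.5000, 1.5000)


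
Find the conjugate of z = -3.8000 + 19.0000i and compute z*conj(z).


z_bar = -3.8000 - 19.0000i
z*z_bar = (-3.8)^2 + 19^2 = 14.44 + 361 = 375.44

z_bar = -3.8000 - 19.0000i, z*z_bar = 375.44


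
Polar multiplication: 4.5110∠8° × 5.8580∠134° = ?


r = 4.5110 * 5.8580 = 26.4254
theta = 8° + 134° = 142° = 142° (mod 360)

26.4254 cis(142°)


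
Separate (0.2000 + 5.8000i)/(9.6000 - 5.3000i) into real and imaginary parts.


Multiply by conjugate: (0.2000 + 5.8000i)(9.6000 + 5.3000i) / (9.6^2 + (-5.3)^2)
Numerator real = 0.2*9.6 + 5.8*(-5.3) = -28.82
Numerator imag = 5.8*9.6 - 0.2*(-5.3) = 56.74
Denominator = 120.25
Re(z) = -28.82/120.25 = -0.2397
Im(z) = 56.74/120.25 = 0.4719

Re(z) = -0.2397, Im(z) = 0.4719


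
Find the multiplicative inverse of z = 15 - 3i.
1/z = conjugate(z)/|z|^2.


|z|^2 = 225+9 = 234
1/z = (15 + 3i)/234

1/z = 0.0641 + 0.0128i


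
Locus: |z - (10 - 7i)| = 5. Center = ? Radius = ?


|z - z0| = r is a circle with center z0 and radius r.
Center = (10, -7), radius = 5

Circle with center (10, -7) and radius 5


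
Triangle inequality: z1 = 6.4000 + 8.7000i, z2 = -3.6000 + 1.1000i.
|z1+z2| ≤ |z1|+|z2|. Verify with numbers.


|z1| = sqrt(6.4^2 + 8.7^2) = sqrt(116.65) = 10.8005
|z2| = sqrt((-3.6)^2 + 1.1^2) = sqrt(14.17) = 3.7643
z1+z2 = 2.8000 + 9.8000i
|z1+z2| = sqrt(103.88) = 10.1922
|z1|+|z2| = 10.8005 + 3.7643 = 14.5648

|z1+z2| = 10.1922 ≤ |z1|+|z2| = 14.5648 (verified)


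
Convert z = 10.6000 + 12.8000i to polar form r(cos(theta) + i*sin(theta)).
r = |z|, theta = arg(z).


r = sqrt(112.36+163.84) = sqrt(276.2) = 16.6193
theta = atan2(12.8, 10.6) = 50.3710 degrees

r = 16.6193, theta = 50.3710 degrees


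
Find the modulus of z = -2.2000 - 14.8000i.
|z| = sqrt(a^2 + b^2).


|z| = sqrt((-2.2)^2 + (-14.8)^2) = sqrt(4.84 + 219.04) = sqrt(223.88) = 14.9626

|z| = 14.9626


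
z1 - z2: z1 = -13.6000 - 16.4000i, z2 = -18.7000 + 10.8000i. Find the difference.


Real: -13.6 + 18.7 = 5.1
Imag: -16.4 - 10.8 = -27.2

5.1000 - 27.2000i


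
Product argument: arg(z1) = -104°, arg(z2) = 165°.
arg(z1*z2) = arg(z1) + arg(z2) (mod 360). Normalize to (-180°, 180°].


arg(z1*z2) = -104° + 165° = 61°
Normalized to (-180°, 180°]: 61°

61°


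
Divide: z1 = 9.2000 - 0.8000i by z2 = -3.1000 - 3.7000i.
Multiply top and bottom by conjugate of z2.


Conjugate of z2 = -3.1000 + 3.7000i
Numerator: (9.2000 - 0.8000i)(-3.1000 + 3.7000i) = -25.5600 + 36.5200i
Denominator: (-3.1)^2 + (-3.7)^2 = 23.3
Result = (-25.5600 + 36.5200i)/23.3

-1.0970 + 1.5674i


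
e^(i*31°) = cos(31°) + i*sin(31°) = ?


cos(31°) = 0.8572
sin(31°) = 0.5150

e^(i*31°) = 0.8572 + 0.5150i


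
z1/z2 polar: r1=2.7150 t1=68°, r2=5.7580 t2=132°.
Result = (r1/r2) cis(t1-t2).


r = 2.7150 / 5.7580 = 0.4715
theta = 68° - 132° = -64° = 296° (mod 360)

0.4715 cis(296°)


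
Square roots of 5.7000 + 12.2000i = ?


|z| = sqrt(32.49+148.84) = 13.4659
sqrt((|z|+a)/2) = sqrt((13.4659+5.7)/2) = sqrt(9.5829) = 3.0956
sqrt((|z|-a)/2) = sqrt((13.4659-5.7)/2) = sqrt(3.8829) = 1.9705

±(3.0956 + 1.9705i) i.e. 3.0956 + 1.9705i and -3.0956 - 1.9705i


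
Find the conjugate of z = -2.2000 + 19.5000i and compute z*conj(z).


z_bar = -2.2000 - 19.5000i
z*z_bar = (-2.2)^2 + 19.5^2 = 4.84 + 380.25 = 385.09

z_bar = -2.2000 - 19.5000i, z*z_bar = 385.09


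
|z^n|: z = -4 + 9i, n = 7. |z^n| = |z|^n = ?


|z| = sqrt(16+81) = sqrt(97) = 9.8489
|z^7| = |z|^7 = (sqrt(97))^7 = 97^3 * sqrt(97) = 912673*sqrt(97)

|z^7| = 912673*sqrt(97) ≈ 8988786.5965


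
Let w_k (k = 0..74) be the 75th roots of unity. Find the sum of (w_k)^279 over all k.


The roots are w_k = w^k with w = e^(2*pi*i/75), and (w^k)^279 = (w^279)^k.
So S = 1 + u + u^2 + ... + u^(74) with u = w^279.
279 = 3*75 + 54, so 279 is not a multiple of 75: u = (w^75)^3 * w^54 = w^54 ≠ 1 (w is a primitive 75th root), while u^75 = (w^75)^279 = 1.
Geometric series: S = (1 - u^75)/(1 - u) = (1 - 1)/(1 - u) = 0

S = 0


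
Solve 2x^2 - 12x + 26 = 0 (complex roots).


disc = (-12)^2 - 4*2*26 = 144 - 208 = -64
sqrt(|disc|) = sqrt(64) = 8.0000
Real part = 12/(2*2) = 3.0000
Imag part = 8.0000/(2*2) = 2.0000

3.0000 ± 2.0000i


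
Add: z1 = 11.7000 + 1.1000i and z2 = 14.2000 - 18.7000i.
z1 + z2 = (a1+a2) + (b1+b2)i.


Real: 11.7 + 14.2 = 25.9
Imag: 1.1 - 18.7 = -17.6

25.9000 - 17.6000i


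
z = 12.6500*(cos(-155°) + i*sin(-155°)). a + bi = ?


a = 12.6500*cos(-155°) = 12.6500*(-0.90631) = -11.4648
b = 12.6500*sin(-155°) = 12.6500*(-0.42262) = -5.3461

-11.4648 - 5.3461i
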